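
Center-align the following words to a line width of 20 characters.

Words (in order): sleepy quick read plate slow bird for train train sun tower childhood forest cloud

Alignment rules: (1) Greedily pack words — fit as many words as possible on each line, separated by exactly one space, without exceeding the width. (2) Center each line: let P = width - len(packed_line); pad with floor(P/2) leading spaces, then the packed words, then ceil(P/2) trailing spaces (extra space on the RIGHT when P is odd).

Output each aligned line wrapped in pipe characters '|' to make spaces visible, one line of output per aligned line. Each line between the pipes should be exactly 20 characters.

Line 1: ['sleepy', 'quick', 'read'] (min_width=17, slack=3)
Line 2: ['plate', 'slow', 'bird', 'for'] (min_width=19, slack=1)
Line 3: ['train', 'train', 'sun'] (min_width=15, slack=5)
Line 4: ['tower', 'childhood'] (min_width=15, slack=5)
Line 5: ['forest', 'cloud'] (min_width=12, slack=8)

Answer: | sleepy quick read  |
|plate slow bird for |
|  train train sun   |
|  tower childhood   |
|    forest cloud    |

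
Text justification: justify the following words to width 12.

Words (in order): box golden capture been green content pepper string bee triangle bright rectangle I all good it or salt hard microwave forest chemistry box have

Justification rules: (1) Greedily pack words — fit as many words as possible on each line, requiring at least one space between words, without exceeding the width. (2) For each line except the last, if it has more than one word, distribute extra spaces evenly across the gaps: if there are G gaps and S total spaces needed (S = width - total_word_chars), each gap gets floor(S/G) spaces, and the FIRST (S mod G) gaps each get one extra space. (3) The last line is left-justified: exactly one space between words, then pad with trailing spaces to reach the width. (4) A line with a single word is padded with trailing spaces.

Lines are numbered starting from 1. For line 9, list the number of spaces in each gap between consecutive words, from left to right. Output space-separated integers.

Answer: 2

Derivation:
Line 1: ['box', 'golden'] (min_width=10, slack=2)
Line 2: ['capture', 'been'] (min_width=12, slack=0)
Line 3: ['green'] (min_width=5, slack=7)
Line 4: ['content'] (min_width=7, slack=5)
Line 5: ['pepper'] (min_width=6, slack=6)
Line 6: ['string', 'bee'] (min_width=10, slack=2)
Line 7: ['triangle'] (min_width=8, slack=4)
Line 8: ['bright'] (min_width=6, slack=6)
Line 9: ['rectangle', 'I'] (min_width=11, slack=1)
Line 10: ['all', 'good', 'it'] (min_width=11, slack=1)
Line 11: ['or', 'salt', 'hard'] (min_width=12, slack=0)
Line 12: ['microwave'] (min_width=9, slack=3)
Line 13: ['forest'] (min_width=6, slack=6)
Line 14: ['chemistry'] (min_width=9, slack=3)
Line 15: ['box', 'have'] (min_width=8, slack=4)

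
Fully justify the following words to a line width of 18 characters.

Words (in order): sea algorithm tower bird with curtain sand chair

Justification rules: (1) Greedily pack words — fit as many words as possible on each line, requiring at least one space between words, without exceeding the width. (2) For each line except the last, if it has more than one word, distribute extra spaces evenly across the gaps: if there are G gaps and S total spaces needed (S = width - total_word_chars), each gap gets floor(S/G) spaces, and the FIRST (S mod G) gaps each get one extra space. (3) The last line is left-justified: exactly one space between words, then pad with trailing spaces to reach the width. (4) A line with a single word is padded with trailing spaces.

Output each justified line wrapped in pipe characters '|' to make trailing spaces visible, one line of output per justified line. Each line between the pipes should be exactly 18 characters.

Answer: |sea      algorithm|
|tower   bird  with|
|curtain sand chair|

Derivation:
Line 1: ['sea', 'algorithm'] (min_width=13, slack=5)
Line 2: ['tower', 'bird', 'with'] (min_width=15, slack=3)
Line 3: ['curtain', 'sand', 'chair'] (min_width=18, slack=0)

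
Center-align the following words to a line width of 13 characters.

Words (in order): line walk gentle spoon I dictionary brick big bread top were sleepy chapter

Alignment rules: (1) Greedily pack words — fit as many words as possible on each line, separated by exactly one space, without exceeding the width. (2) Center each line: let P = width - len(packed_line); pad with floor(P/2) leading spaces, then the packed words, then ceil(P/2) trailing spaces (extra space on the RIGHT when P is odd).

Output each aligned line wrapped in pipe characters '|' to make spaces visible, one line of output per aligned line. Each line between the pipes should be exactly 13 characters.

Answer: |  line walk  |
|gentle spoon |
|I dictionary |
|  brick big  |
|  bread top  |
| were sleepy |
|   chapter   |

Derivation:
Line 1: ['line', 'walk'] (min_width=9, slack=4)
Line 2: ['gentle', 'spoon'] (min_width=12, slack=1)
Line 3: ['I', 'dictionary'] (min_width=12, slack=1)
Line 4: ['brick', 'big'] (min_width=9, slack=4)
Line 5: ['bread', 'top'] (min_width=9, slack=4)
Line 6: ['were', 'sleepy'] (min_width=11, slack=2)
Line 7: ['chapter'] (min_width=7, slack=6)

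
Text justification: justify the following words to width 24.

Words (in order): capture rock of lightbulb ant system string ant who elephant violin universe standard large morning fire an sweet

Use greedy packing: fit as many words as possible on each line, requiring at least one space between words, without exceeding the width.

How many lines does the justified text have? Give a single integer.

Answer: 6

Derivation:
Line 1: ['capture', 'rock', 'of'] (min_width=15, slack=9)
Line 2: ['lightbulb', 'ant', 'system'] (min_width=20, slack=4)
Line 3: ['string', 'ant', 'who', 'elephant'] (min_width=23, slack=1)
Line 4: ['violin', 'universe', 'standard'] (min_width=24, slack=0)
Line 5: ['large', 'morning', 'fire', 'an'] (min_width=21, slack=3)
Line 6: ['sweet'] (min_width=5, slack=19)
Total lines: 6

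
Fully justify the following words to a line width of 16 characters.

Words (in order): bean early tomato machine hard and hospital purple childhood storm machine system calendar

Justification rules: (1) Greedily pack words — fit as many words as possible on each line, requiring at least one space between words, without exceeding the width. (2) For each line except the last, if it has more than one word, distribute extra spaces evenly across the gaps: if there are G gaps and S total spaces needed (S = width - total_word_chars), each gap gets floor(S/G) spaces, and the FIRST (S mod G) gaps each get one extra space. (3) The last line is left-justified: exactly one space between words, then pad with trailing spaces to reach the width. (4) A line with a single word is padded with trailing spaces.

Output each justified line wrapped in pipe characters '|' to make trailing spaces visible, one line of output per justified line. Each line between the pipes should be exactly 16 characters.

Answer: |bean       early|
|tomato   machine|
|hard         and|
|hospital  purple|
|childhood  storm|
|machine   system|
|calendar        |

Derivation:
Line 1: ['bean', 'early'] (min_width=10, slack=6)
Line 2: ['tomato', 'machine'] (min_width=14, slack=2)
Line 3: ['hard', 'and'] (min_width=8, slack=8)
Line 4: ['hospital', 'purple'] (min_width=15, slack=1)
Line 5: ['childhood', 'storm'] (min_width=15, slack=1)
Line 6: ['machine', 'system'] (min_width=14, slack=2)
Line 7: ['calendar'] (min_width=8, slack=8)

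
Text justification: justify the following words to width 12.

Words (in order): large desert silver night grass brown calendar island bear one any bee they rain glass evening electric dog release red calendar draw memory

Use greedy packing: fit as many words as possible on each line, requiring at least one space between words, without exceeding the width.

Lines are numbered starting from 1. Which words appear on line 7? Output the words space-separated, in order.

Answer: they rain

Derivation:
Line 1: ['large', 'desert'] (min_width=12, slack=0)
Line 2: ['silver', 'night'] (min_width=12, slack=0)
Line 3: ['grass', 'brown'] (min_width=11, slack=1)
Line 4: ['calendar'] (min_width=8, slack=4)
Line 5: ['island', 'bear'] (min_width=11, slack=1)
Line 6: ['one', 'any', 'bee'] (min_width=11, slack=1)
Line 7: ['they', 'rain'] (min_width=9, slack=3)
Line 8: ['glass'] (min_width=5, slack=7)
Line 9: ['evening'] (min_width=7, slack=5)
Line 10: ['electric', 'dog'] (min_width=12, slack=0)
Line 11: ['release', 'red'] (min_width=11, slack=1)
Line 12: ['calendar'] (min_width=8, slack=4)
Line 13: ['draw', 'memory'] (min_width=11, slack=1)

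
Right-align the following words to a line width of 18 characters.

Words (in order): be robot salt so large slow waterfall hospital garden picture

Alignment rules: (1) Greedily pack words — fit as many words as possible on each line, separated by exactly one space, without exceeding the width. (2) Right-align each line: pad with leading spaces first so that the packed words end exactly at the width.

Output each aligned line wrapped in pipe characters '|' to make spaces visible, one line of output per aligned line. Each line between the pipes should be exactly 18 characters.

Answer: |  be robot salt so|
|        large slow|
|waterfall hospital|
|    garden picture|

Derivation:
Line 1: ['be', 'robot', 'salt', 'so'] (min_width=16, slack=2)
Line 2: ['large', 'slow'] (min_width=10, slack=8)
Line 3: ['waterfall', 'hospital'] (min_width=18, slack=0)
Line 4: ['garden', 'picture'] (min_width=14, slack=4)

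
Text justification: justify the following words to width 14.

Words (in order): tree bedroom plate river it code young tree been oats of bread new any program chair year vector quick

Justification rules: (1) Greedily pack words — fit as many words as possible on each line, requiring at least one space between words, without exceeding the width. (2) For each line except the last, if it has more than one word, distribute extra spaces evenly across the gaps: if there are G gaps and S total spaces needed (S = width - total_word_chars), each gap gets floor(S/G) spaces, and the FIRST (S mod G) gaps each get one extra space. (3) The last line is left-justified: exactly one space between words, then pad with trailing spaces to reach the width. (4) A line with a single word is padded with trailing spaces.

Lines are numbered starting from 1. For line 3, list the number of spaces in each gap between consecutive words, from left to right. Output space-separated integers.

Line 1: ['tree', 'bedroom'] (min_width=12, slack=2)
Line 2: ['plate', 'river', 'it'] (min_width=14, slack=0)
Line 3: ['code', 'young'] (min_width=10, slack=4)
Line 4: ['tree', 'been', 'oats'] (min_width=14, slack=0)
Line 5: ['of', 'bread', 'new'] (min_width=12, slack=2)
Line 6: ['any', 'program'] (min_width=11, slack=3)
Line 7: ['chair', 'year'] (min_width=10, slack=4)
Line 8: ['vector', 'quick'] (min_width=12, slack=2)

Answer: 5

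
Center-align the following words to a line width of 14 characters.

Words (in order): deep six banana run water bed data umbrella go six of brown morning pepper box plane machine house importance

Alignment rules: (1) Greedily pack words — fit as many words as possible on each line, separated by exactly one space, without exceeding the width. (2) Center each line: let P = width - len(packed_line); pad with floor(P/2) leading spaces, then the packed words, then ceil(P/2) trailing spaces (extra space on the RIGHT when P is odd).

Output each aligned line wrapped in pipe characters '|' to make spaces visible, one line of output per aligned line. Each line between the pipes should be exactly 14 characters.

Answer: |   deep six   |
|  banana run  |
|water bed data|
| umbrella go  |
| six of brown |
|morning pepper|
|  box plane   |
|machine house |
|  importance  |

Derivation:
Line 1: ['deep', 'six'] (min_width=8, slack=6)
Line 2: ['banana', 'run'] (min_width=10, slack=4)
Line 3: ['water', 'bed', 'data'] (min_width=14, slack=0)
Line 4: ['umbrella', 'go'] (min_width=11, slack=3)
Line 5: ['six', 'of', 'brown'] (min_width=12, slack=2)
Line 6: ['morning', 'pepper'] (min_width=14, slack=0)
Line 7: ['box', 'plane'] (min_width=9, slack=5)
Line 8: ['machine', 'house'] (min_width=13, slack=1)
Line 9: ['importance'] (min_width=10, slack=4)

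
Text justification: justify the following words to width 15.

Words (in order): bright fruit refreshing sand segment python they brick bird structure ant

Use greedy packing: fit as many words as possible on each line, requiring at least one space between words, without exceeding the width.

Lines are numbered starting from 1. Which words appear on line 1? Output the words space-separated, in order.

Line 1: ['bright', 'fruit'] (min_width=12, slack=3)
Line 2: ['refreshing', 'sand'] (min_width=15, slack=0)
Line 3: ['segment', 'python'] (min_width=14, slack=1)
Line 4: ['they', 'brick', 'bird'] (min_width=15, slack=0)
Line 5: ['structure', 'ant'] (min_width=13, slack=2)

Answer: bright fruit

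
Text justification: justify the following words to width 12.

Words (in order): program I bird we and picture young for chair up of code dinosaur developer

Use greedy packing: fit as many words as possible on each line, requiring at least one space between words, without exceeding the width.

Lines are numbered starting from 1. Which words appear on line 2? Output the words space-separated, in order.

Answer: bird we and

Derivation:
Line 1: ['program', 'I'] (min_width=9, slack=3)
Line 2: ['bird', 'we', 'and'] (min_width=11, slack=1)
Line 3: ['picture'] (min_width=7, slack=5)
Line 4: ['young', 'for'] (min_width=9, slack=3)
Line 5: ['chair', 'up', 'of'] (min_width=11, slack=1)
Line 6: ['code'] (min_width=4, slack=8)
Line 7: ['dinosaur'] (min_width=8, slack=4)
Line 8: ['developer'] (min_width=9, slack=3)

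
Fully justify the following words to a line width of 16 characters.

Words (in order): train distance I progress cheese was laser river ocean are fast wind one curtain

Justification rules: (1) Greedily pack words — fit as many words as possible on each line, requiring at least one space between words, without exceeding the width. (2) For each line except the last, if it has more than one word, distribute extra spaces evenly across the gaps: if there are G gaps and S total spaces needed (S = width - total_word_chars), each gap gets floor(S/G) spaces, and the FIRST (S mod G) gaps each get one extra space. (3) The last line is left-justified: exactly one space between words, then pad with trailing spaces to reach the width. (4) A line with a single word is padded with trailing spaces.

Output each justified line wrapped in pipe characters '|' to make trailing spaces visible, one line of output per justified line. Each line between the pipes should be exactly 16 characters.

Answer: |train distance I|
|progress  cheese|
|was  laser river|
|ocean  are  fast|
|wind one curtain|

Derivation:
Line 1: ['train', 'distance', 'I'] (min_width=16, slack=0)
Line 2: ['progress', 'cheese'] (min_width=15, slack=1)
Line 3: ['was', 'laser', 'river'] (min_width=15, slack=1)
Line 4: ['ocean', 'are', 'fast'] (min_width=14, slack=2)
Line 5: ['wind', 'one', 'curtain'] (min_width=16, slack=0)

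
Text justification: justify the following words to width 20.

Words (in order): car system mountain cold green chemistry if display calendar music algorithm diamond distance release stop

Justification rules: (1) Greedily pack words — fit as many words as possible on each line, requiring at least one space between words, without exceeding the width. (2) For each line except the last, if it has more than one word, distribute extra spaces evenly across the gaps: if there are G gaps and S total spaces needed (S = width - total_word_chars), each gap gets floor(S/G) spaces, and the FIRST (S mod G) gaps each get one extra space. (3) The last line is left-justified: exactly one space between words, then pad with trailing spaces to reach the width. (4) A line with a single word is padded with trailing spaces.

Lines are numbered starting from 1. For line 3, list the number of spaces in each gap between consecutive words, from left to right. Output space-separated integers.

Answer: 2 1

Derivation:
Line 1: ['car', 'system', 'mountain'] (min_width=19, slack=1)
Line 2: ['cold', 'green', 'chemistry'] (min_width=20, slack=0)
Line 3: ['if', 'display', 'calendar'] (min_width=19, slack=1)
Line 4: ['music', 'algorithm'] (min_width=15, slack=5)
Line 5: ['diamond', 'distance'] (min_width=16, slack=4)
Line 6: ['release', 'stop'] (min_width=12, slack=8)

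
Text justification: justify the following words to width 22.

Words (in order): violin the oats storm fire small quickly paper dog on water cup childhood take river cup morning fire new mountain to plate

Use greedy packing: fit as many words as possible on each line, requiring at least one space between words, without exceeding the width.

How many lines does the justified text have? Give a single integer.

Answer: 6

Derivation:
Line 1: ['violin', 'the', 'oats', 'storm'] (min_width=21, slack=1)
Line 2: ['fire', 'small', 'quickly'] (min_width=18, slack=4)
Line 3: ['paper', 'dog', 'on', 'water', 'cup'] (min_width=22, slack=0)
Line 4: ['childhood', 'take', 'river'] (min_width=20, slack=2)
Line 5: ['cup', 'morning', 'fire', 'new'] (min_width=20, slack=2)
Line 6: ['mountain', 'to', 'plate'] (min_width=17, slack=5)
Total lines: 6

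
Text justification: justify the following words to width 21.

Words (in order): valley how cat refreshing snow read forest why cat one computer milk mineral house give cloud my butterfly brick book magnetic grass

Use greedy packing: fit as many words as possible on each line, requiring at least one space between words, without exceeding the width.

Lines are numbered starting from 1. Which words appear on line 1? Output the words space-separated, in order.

Answer: valley how cat

Derivation:
Line 1: ['valley', 'how', 'cat'] (min_width=14, slack=7)
Line 2: ['refreshing', 'snow', 'read'] (min_width=20, slack=1)
Line 3: ['forest', 'why', 'cat', 'one'] (min_width=18, slack=3)
Line 4: ['computer', 'milk', 'mineral'] (min_width=21, slack=0)
Line 5: ['house', 'give', 'cloud', 'my'] (min_width=19, slack=2)
Line 6: ['butterfly', 'brick', 'book'] (min_width=20, slack=1)
Line 7: ['magnetic', 'grass'] (min_width=14, slack=7)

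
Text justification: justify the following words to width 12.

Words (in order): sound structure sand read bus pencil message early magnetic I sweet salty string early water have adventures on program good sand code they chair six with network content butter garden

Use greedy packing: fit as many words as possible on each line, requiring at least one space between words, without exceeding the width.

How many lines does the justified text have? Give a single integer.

Line 1: ['sound'] (min_width=5, slack=7)
Line 2: ['structure'] (min_width=9, slack=3)
Line 3: ['sand', 'read'] (min_width=9, slack=3)
Line 4: ['bus', 'pencil'] (min_width=10, slack=2)
Line 5: ['message'] (min_width=7, slack=5)
Line 6: ['early'] (min_width=5, slack=7)
Line 7: ['magnetic', 'I'] (min_width=10, slack=2)
Line 8: ['sweet', 'salty'] (min_width=11, slack=1)
Line 9: ['string', 'early'] (min_width=12, slack=0)
Line 10: ['water', 'have'] (min_width=10, slack=2)
Line 11: ['adventures'] (min_width=10, slack=2)
Line 12: ['on', 'program'] (min_width=10, slack=2)
Line 13: ['good', 'sand'] (min_width=9, slack=3)
Line 14: ['code', 'they'] (min_width=9, slack=3)
Line 15: ['chair', 'six'] (min_width=9, slack=3)
Line 16: ['with', 'network'] (min_width=12, slack=0)
Line 17: ['content'] (min_width=7, slack=5)
Line 18: ['butter'] (min_width=6, slack=6)
Line 19: ['garden'] (min_width=6, slack=6)
Total lines: 19

Answer: 19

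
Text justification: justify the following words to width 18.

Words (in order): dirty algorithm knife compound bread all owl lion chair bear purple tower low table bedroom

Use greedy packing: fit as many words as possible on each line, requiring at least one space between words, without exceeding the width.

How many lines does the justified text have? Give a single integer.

Line 1: ['dirty', 'algorithm'] (min_width=15, slack=3)
Line 2: ['knife', 'compound'] (min_width=14, slack=4)
Line 3: ['bread', 'all', 'owl', 'lion'] (min_width=18, slack=0)
Line 4: ['chair', 'bear', 'purple'] (min_width=17, slack=1)
Line 5: ['tower', 'low', 'table'] (min_width=15, slack=3)
Line 6: ['bedroom'] (min_width=7, slack=11)
Total lines: 6

Answer: 6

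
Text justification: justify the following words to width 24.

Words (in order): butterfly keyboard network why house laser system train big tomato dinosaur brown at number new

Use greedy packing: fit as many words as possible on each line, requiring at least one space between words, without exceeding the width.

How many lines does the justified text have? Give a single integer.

Line 1: ['butterfly', 'keyboard'] (min_width=18, slack=6)
Line 2: ['network', 'why', 'house', 'laser'] (min_width=23, slack=1)
Line 3: ['system', 'train', 'big', 'tomato'] (min_width=23, slack=1)
Line 4: ['dinosaur', 'brown', 'at', 'number'] (min_width=24, slack=0)
Line 5: ['new'] (min_width=3, slack=21)
Total lines: 5

Answer: 5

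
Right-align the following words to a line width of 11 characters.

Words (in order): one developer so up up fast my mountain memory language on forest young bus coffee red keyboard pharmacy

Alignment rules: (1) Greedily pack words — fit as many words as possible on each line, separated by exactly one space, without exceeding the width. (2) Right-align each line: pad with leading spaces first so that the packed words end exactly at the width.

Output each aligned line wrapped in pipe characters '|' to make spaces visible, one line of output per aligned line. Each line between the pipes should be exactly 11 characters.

Answer: |        one|
|  developer|
|   so up up|
|    fast my|
|   mountain|
|     memory|
|language on|
|     forest|
|  young bus|
| coffee red|
|   keyboard|
|   pharmacy|

Derivation:
Line 1: ['one'] (min_width=3, slack=8)
Line 2: ['developer'] (min_width=9, slack=2)
Line 3: ['so', 'up', 'up'] (min_width=8, slack=3)
Line 4: ['fast', 'my'] (min_width=7, slack=4)
Line 5: ['mountain'] (min_width=8, slack=3)
Line 6: ['memory'] (min_width=6, slack=5)
Line 7: ['language', 'on'] (min_width=11, slack=0)
Line 8: ['forest'] (min_width=6, slack=5)
Line 9: ['young', 'bus'] (min_width=9, slack=2)
Line 10: ['coffee', 'red'] (min_width=10, slack=1)
Line 11: ['keyboard'] (min_width=8, slack=3)
Line 12: ['pharmacy'] (min_width=8, slack=3)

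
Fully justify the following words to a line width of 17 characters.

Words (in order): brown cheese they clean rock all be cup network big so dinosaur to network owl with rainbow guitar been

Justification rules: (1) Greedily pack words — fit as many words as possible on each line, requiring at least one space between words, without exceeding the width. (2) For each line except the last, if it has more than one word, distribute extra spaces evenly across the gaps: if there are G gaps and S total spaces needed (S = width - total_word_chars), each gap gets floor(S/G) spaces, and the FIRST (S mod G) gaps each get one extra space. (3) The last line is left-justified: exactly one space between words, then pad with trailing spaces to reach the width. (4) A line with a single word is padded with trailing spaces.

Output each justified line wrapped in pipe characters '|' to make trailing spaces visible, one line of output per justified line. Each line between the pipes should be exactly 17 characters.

Answer: |brown cheese they|
|clean rock all be|
|cup  network  big|
|so   dinosaur  to|
|network  owl with|
|rainbow    guitar|
|been             |

Derivation:
Line 1: ['brown', 'cheese', 'they'] (min_width=17, slack=0)
Line 2: ['clean', 'rock', 'all', 'be'] (min_width=17, slack=0)
Line 3: ['cup', 'network', 'big'] (min_width=15, slack=2)
Line 4: ['so', 'dinosaur', 'to'] (min_width=14, slack=3)
Line 5: ['network', 'owl', 'with'] (min_width=16, slack=1)
Line 6: ['rainbow', 'guitar'] (min_width=14, slack=3)
Line 7: ['been'] (min_width=4, slack=13)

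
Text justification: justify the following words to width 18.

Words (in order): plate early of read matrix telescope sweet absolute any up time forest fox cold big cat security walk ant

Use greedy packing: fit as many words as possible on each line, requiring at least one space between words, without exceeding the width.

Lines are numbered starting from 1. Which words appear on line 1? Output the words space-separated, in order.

Line 1: ['plate', 'early', 'of'] (min_width=14, slack=4)
Line 2: ['read', 'matrix'] (min_width=11, slack=7)
Line 3: ['telescope', 'sweet'] (min_width=15, slack=3)
Line 4: ['absolute', 'any', 'up'] (min_width=15, slack=3)
Line 5: ['time', 'forest', 'fox'] (min_width=15, slack=3)
Line 6: ['cold', 'big', 'cat'] (min_width=12, slack=6)
Line 7: ['security', 'walk', 'ant'] (min_width=17, slack=1)

Answer: plate early of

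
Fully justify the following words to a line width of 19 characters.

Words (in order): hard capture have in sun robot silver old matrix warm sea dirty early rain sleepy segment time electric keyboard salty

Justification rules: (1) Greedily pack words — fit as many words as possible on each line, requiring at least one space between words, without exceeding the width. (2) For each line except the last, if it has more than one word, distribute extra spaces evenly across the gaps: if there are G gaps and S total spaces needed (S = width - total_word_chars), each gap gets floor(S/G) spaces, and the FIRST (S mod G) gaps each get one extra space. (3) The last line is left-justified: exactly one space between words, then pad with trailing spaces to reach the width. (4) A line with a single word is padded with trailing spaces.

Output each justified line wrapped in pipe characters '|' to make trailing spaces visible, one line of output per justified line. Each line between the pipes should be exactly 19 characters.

Answer: |hard  capture  have|
|in sun robot silver|
|old matrix warm sea|
|dirty   early  rain|
|sleepy segment time|
|electric   keyboard|
|salty              |

Derivation:
Line 1: ['hard', 'capture', 'have'] (min_width=17, slack=2)
Line 2: ['in', 'sun', 'robot', 'silver'] (min_width=19, slack=0)
Line 3: ['old', 'matrix', 'warm', 'sea'] (min_width=19, slack=0)
Line 4: ['dirty', 'early', 'rain'] (min_width=16, slack=3)
Line 5: ['sleepy', 'segment', 'time'] (min_width=19, slack=0)
Line 6: ['electric', 'keyboard'] (min_width=17, slack=2)
Line 7: ['salty'] (min_width=5, slack=14)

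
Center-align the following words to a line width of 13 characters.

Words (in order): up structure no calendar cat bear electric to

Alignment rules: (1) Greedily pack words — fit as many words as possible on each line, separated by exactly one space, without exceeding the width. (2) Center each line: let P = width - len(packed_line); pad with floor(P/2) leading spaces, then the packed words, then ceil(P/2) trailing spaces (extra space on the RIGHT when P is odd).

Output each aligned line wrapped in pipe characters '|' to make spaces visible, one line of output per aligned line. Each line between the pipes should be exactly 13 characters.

Line 1: ['up', 'structure'] (min_width=12, slack=1)
Line 2: ['no', 'calendar'] (min_width=11, slack=2)
Line 3: ['cat', 'bear'] (min_width=8, slack=5)
Line 4: ['electric', 'to'] (min_width=11, slack=2)

Answer: |up structure |
| no calendar |
|  cat bear   |
| electric to |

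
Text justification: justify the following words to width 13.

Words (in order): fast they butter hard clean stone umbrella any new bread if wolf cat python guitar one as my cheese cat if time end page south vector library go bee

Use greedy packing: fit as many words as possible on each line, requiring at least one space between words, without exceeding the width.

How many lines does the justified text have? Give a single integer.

Line 1: ['fast', 'they'] (min_width=9, slack=4)
Line 2: ['butter', 'hard'] (min_width=11, slack=2)
Line 3: ['clean', 'stone'] (min_width=11, slack=2)
Line 4: ['umbrella', 'any'] (min_width=12, slack=1)
Line 5: ['new', 'bread', 'if'] (min_width=12, slack=1)
Line 6: ['wolf', 'cat'] (min_width=8, slack=5)
Line 7: ['python', 'guitar'] (min_width=13, slack=0)
Line 8: ['one', 'as', 'my'] (min_width=9, slack=4)
Line 9: ['cheese', 'cat', 'if'] (min_width=13, slack=0)
Line 10: ['time', 'end', 'page'] (min_width=13, slack=0)
Line 11: ['south', 'vector'] (min_width=12, slack=1)
Line 12: ['library', 'go'] (min_width=10, slack=3)
Line 13: ['bee'] (min_width=3, slack=10)
Total lines: 13

Answer: 13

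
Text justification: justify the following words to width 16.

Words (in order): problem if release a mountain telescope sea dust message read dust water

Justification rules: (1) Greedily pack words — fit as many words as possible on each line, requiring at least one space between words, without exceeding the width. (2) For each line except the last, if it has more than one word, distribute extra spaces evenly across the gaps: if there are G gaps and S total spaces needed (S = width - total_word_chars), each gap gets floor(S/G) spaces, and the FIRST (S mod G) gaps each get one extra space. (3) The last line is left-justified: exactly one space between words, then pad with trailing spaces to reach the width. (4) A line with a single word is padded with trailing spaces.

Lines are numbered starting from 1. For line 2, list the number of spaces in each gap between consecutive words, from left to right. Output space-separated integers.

Line 1: ['problem', 'if'] (min_width=10, slack=6)
Line 2: ['release', 'a'] (min_width=9, slack=7)
Line 3: ['mountain'] (min_width=8, slack=8)
Line 4: ['telescope', 'sea'] (min_width=13, slack=3)
Line 5: ['dust', 'message'] (min_width=12, slack=4)
Line 6: ['read', 'dust', 'water'] (min_width=15, slack=1)

Answer: 8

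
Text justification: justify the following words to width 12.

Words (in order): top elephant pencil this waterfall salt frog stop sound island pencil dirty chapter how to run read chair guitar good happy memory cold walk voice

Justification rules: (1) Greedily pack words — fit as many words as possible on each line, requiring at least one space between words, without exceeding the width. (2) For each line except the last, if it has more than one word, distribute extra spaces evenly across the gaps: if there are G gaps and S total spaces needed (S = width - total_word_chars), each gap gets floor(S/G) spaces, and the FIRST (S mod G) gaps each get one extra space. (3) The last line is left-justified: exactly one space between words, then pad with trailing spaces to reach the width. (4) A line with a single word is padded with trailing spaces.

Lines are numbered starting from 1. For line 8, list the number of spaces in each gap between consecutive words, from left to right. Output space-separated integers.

Line 1: ['top', 'elephant'] (min_width=12, slack=0)
Line 2: ['pencil', 'this'] (min_width=11, slack=1)
Line 3: ['waterfall'] (min_width=9, slack=3)
Line 4: ['salt', 'frog'] (min_width=9, slack=3)
Line 5: ['stop', 'sound'] (min_width=10, slack=2)
Line 6: ['island'] (min_width=6, slack=6)
Line 7: ['pencil', 'dirty'] (min_width=12, slack=0)
Line 8: ['chapter', 'how'] (min_width=11, slack=1)
Line 9: ['to', 'run', 'read'] (min_width=11, slack=1)
Line 10: ['chair', 'guitar'] (min_width=12, slack=0)
Line 11: ['good', 'happy'] (min_width=10, slack=2)
Line 12: ['memory', 'cold'] (min_width=11, slack=1)
Line 13: ['walk', 'voice'] (min_width=10, slack=2)

Answer: 2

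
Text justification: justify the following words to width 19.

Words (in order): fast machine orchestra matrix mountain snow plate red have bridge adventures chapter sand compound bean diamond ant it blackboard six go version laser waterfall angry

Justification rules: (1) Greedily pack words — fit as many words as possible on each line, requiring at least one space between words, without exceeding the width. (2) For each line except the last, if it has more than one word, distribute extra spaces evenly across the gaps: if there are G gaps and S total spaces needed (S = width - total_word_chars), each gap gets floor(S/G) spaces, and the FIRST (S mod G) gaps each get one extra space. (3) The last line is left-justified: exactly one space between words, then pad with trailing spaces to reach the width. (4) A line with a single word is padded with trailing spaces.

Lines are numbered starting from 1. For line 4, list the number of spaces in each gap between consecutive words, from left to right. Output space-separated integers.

Answer: 3 3

Derivation:
Line 1: ['fast', 'machine'] (min_width=12, slack=7)
Line 2: ['orchestra', 'matrix'] (min_width=16, slack=3)
Line 3: ['mountain', 'snow', 'plate'] (min_width=19, slack=0)
Line 4: ['red', 'have', 'bridge'] (min_width=15, slack=4)
Line 5: ['adventures', 'chapter'] (min_width=18, slack=1)
Line 6: ['sand', 'compound', 'bean'] (min_width=18, slack=1)
Line 7: ['diamond', 'ant', 'it'] (min_width=14, slack=5)
Line 8: ['blackboard', 'six', 'go'] (min_width=17, slack=2)
Line 9: ['version', 'laser'] (min_width=13, slack=6)
Line 10: ['waterfall', 'angry'] (min_width=15, slack=4)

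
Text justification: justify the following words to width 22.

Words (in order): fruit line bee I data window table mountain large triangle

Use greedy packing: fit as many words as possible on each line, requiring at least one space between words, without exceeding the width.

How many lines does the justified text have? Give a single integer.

Answer: 3

Derivation:
Line 1: ['fruit', 'line', 'bee', 'I', 'data'] (min_width=21, slack=1)
Line 2: ['window', 'table', 'mountain'] (min_width=21, slack=1)
Line 3: ['large', 'triangle'] (min_width=14, slack=8)
Total lines: 3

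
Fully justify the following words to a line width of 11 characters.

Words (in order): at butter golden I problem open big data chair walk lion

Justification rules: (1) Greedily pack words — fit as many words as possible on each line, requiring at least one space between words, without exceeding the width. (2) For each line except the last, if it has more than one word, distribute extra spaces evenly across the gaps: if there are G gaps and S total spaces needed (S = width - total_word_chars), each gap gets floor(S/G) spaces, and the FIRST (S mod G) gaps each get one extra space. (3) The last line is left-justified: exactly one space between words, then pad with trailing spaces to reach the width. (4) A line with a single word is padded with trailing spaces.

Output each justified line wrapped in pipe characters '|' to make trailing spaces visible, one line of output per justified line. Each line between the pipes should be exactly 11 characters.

Line 1: ['at', 'butter'] (min_width=9, slack=2)
Line 2: ['golden', 'I'] (min_width=8, slack=3)
Line 3: ['problem'] (min_width=7, slack=4)
Line 4: ['open', 'big'] (min_width=8, slack=3)
Line 5: ['data', 'chair'] (min_width=10, slack=1)
Line 6: ['walk', 'lion'] (min_width=9, slack=2)

Answer: |at   butter|
|golden    I|
|problem    |
|open    big|
|data  chair|
|walk lion  |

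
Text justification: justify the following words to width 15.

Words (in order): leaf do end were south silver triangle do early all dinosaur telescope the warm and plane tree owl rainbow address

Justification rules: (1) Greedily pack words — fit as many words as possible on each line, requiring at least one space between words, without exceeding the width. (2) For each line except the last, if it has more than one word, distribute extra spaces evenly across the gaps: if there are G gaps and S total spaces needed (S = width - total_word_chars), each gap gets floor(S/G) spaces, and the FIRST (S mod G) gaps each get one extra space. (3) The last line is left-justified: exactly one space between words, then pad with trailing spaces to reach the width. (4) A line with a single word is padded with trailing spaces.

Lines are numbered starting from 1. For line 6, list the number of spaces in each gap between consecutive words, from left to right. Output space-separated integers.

Answer: 3

Derivation:
Line 1: ['leaf', 'do', 'end'] (min_width=11, slack=4)
Line 2: ['were', 'south'] (min_width=10, slack=5)
Line 3: ['silver', 'triangle'] (min_width=15, slack=0)
Line 4: ['do', 'early', 'all'] (min_width=12, slack=3)
Line 5: ['dinosaur'] (min_width=8, slack=7)
Line 6: ['telescope', 'the'] (min_width=13, slack=2)
Line 7: ['warm', 'and', 'plane'] (min_width=14, slack=1)
Line 8: ['tree', 'owl'] (min_width=8, slack=7)
Line 9: ['rainbow', 'address'] (min_width=15, slack=0)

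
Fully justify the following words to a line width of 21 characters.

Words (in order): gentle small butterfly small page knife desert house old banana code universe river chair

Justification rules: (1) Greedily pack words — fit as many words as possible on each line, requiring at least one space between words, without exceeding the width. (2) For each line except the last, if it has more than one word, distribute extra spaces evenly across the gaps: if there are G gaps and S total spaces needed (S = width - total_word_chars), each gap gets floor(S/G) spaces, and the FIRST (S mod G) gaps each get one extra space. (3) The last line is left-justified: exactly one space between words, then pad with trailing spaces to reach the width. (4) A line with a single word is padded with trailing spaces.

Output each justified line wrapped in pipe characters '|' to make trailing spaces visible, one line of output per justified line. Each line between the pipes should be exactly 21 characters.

Answer: |gentle          small|
|butterfly  small page|
|knife   desert  house|
|old    banana    code|
|universe river chair |

Derivation:
Line 1: ['gentle', 'small'] (min_width=12, slack=9)
Line 2: ['butterfly', 'small', 'page'] (min_width=20, slack=1)
Line 3: ['knife', 'desert', 'house'] (min_width=18, slack=3)
Line 4: ['old', 'banana', 'code'] (min_width=15, slack=6)
Line 5: ['universe', 'river', 'chair'] (min_width=20, slack=1)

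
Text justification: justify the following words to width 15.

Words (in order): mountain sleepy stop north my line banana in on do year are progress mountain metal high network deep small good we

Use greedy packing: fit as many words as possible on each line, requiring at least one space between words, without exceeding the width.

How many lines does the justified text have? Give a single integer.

Line 1: ['mountain', 'sleepy'] (min_width=15, slack=0)
Line 2: ['stop', 'north', 'my'] (min_width=13, slack=2)
Line 3: ['line', 'banana', 'in'] (min_width=14, slack=1)
Line 4: ['on', 'do', 'year', 'are'] (min_width=14, slack=1)
Line 5: ['progress'] (min_width=8, slack=7)
Line 6: ['mountain', 'metal'] (min_width=14, slack=1)
Line 7: ['high', 'network'] (min_width=12, slack=3)
Line 8: ['deep', 'small', 'good'] (min_width=15, slack=0)
Line 9: ['we'] (min_width=2, slack=13)
Total lines: 9

Answer: 9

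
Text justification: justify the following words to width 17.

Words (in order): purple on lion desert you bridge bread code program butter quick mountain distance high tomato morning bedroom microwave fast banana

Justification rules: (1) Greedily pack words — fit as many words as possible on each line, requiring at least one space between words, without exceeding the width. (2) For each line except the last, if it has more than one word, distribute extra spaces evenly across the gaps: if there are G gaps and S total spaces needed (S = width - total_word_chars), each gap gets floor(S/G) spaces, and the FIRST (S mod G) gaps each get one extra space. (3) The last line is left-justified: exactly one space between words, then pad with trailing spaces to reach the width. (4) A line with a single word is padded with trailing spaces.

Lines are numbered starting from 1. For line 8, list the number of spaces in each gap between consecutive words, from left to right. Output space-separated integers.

Line 1: ['purple', 'on', 'lion'] (min_width=14, slack=3)
Line 2: ['desert', 'you', 'bridge'] (min_width=17, slack=0)
Line 3: ['bread', 'code'] (min_width=10, slack=7)
Line 4: ['program', 'butter'] (min_width=14, slack=3)
Line 5: ['quick', 'mountain'] (min_width=14, slack=3)
Line 6: ['distance', 'high'] (min_width=13, slack=4)
Line 7: ['tomato', 'morning'] (min_width=14, slack=3)
Line 8: ['bedroom', 'microwave'] (min_width=17, slack=0)
Line 9: ['fast', 'banana'] (min_width=11, slack=6)

Answer: 1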